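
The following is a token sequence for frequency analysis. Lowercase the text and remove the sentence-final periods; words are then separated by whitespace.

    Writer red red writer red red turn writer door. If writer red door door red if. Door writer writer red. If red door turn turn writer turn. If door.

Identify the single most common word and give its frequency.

"red", 8 times

Unigram frequencies (highest first):
  red: 8
  writer: 7
  door: 6
  turn: 4
  if: 4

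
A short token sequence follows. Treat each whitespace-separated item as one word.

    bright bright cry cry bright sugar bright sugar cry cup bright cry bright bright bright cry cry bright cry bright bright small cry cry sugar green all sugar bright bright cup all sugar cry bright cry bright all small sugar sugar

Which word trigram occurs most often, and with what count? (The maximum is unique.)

"bright cry bright", 3 times

Trigram frequencies (highest first):
  bright cry bright: 3
  bright bright cry: 2
  bright cry cry: 2
  cry cry bright: 2
  cry bright bright: 2
  cry bright cry: 2
  … (26 more, each ≤ 1)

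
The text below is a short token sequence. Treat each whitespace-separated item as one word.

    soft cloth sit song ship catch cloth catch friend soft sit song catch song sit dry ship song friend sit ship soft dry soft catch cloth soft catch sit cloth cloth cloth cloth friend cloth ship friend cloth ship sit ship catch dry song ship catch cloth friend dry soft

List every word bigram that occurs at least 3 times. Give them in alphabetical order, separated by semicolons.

Bigram counts meeting the condition (at least 3 times):
  catch cloth: 3
  cloth cloth: 3
  ship catch: 3

catch cloth; cloth cloth; ship catch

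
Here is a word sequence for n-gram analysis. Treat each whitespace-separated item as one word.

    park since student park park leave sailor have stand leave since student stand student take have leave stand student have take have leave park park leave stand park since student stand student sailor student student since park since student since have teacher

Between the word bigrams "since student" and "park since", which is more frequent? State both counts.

"since student" (4 vs 3)

"since student": 4 occurrences
"park since": 3 occurrences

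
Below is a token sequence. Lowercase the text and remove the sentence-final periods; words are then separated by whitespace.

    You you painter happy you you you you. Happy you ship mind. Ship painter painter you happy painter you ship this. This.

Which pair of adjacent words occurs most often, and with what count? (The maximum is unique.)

Bigram frequencies (highest first):
  you you: 4
  happy you: 2
  you happy: 2
  you ship: 2
  painter you: 2
  you painter: 1
  … (8 more, each ≤ 1)

"you you", 4 times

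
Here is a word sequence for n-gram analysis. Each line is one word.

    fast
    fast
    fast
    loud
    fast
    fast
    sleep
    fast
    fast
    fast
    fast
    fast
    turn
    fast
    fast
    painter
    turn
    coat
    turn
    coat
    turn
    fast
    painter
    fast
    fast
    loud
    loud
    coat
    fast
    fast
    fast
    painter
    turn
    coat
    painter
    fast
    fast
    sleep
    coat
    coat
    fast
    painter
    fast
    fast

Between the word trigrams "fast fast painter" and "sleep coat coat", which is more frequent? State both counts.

"fast fast painter": 2 occurrences
"sleep coat coat": 1 occurrence

"fast fast painter" (2 vs 1)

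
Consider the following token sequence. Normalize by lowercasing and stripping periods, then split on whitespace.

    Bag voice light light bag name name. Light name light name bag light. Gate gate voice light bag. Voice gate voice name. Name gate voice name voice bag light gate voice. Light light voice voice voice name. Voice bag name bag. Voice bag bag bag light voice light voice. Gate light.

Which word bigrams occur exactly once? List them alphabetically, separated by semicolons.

Bigram counts meeting the condition (exactly once):
  gate gate: 1
  gate light: 1
  name gate: 1

gate gate; gate light; name gate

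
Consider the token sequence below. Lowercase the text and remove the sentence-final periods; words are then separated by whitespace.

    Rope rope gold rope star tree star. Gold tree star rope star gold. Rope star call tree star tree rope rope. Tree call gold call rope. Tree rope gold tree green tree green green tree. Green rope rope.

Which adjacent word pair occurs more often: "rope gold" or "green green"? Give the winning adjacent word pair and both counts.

"rope gold" (2 vs 1)

"rope gold": 2 occurrences
"green green": 1 occurrence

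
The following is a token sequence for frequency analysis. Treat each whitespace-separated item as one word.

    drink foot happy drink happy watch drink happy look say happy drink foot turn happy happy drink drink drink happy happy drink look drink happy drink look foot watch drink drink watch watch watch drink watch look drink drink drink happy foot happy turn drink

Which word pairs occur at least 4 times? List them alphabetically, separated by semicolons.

Bigram counts meeting the condition (at least 4 times):
  drink drink: 5
  drink happy: 5
  happy drink: 5

drink drink; drink happy; happy drink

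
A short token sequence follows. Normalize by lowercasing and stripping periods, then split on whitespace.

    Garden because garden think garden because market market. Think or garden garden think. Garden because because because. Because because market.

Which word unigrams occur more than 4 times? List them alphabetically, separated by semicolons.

Unigram counts meeting the condition (more than 4 times):
  because: 7
  garden: 6

because; garden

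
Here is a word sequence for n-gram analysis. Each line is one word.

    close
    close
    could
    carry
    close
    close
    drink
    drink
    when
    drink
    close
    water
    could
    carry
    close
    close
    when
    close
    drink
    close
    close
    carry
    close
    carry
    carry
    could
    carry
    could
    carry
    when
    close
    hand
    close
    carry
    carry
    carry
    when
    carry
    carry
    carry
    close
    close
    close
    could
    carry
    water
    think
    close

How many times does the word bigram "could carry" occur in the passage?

5

Scanning the 47 overlapping bigram windows for "could carry":
  position 3–4: could carry
  position 13–14: could carry
  position 26–27: could carry
  position 28–29: could carry
  position 44–45: could carry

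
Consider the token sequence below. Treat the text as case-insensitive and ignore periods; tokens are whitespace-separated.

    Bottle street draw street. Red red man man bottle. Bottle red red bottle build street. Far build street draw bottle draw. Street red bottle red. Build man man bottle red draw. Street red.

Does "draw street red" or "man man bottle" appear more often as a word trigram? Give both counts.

"draw street red" (3 vs 2)

"draw street red": 3 occurrences
"man man bottle": 2 occurrences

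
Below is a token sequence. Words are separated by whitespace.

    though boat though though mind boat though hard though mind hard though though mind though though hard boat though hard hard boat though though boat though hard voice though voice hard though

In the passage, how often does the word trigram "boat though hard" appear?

Scanning the 30 overlapping trigram windows for "boat though hard":
  position 6–8: boat though hard
  position 18–20: boat though hard
  position 25–27: boat though hard

3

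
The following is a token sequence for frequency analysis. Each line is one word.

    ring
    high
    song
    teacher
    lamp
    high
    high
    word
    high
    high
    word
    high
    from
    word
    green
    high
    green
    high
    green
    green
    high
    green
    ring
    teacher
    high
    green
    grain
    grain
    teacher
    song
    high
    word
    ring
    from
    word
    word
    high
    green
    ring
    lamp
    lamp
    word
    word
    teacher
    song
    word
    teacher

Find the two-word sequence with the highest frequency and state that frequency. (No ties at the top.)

"high green", 5 times

Bigram frequencies (highest first):
  high green: 5
  high word: 3
  word high: 3
  green high: 3
  high high: 2
  from word: 2
  … (24 more, each ≤ 2)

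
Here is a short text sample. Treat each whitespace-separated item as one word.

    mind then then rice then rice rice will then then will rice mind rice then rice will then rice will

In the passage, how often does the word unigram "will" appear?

Scanning the 20 tokens for "will":
  position 8: will
  position 11: will
  position 17: will
  position 20: will

4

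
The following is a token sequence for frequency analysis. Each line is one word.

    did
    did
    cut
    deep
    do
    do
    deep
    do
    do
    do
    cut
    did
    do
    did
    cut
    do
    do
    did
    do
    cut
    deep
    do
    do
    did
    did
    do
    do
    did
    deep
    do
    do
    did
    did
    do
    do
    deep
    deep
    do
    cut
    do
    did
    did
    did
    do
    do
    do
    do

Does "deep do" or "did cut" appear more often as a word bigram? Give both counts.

"deep do": 5 occurrences
"did cut": 2 occurrences

"deep do" (5 vs 2)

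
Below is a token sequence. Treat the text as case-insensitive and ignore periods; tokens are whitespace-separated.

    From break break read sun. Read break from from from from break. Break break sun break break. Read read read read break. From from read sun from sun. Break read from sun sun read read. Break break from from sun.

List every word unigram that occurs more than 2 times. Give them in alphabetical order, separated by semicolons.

break; from; read; sun

Unigram counts meeting the condition (more than 2 times):
  break: 12
  from: 11
  read: 10
  sun: 7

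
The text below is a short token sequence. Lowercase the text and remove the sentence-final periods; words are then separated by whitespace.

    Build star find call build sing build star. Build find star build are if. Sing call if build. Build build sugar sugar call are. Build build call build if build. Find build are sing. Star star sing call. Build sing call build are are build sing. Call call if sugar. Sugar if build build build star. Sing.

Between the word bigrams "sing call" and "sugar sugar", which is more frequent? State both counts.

"sing call": 4 occurrences
"sugar sugar": 2 occurrences

"sing call" (4 vs 2)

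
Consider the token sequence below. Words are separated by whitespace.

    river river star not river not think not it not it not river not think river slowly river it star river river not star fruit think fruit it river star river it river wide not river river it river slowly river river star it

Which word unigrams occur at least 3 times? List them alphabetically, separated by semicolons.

it; not; river; star; think

Unigram counts meeting the condition (at least 3 times):
  it: 7
  not: 8
  river: 16
  star: 5
  think: 3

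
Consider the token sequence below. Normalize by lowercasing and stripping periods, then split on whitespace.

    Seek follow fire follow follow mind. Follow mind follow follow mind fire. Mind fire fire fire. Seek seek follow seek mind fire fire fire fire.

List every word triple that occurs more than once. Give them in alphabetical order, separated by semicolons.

Trigram counts meeting the condition (more than once):
  fire fire fire: 3
  follow follow mind: 2
  follow mind follow: 2
  mind fire fire: 2

fire fire fire; follow follow mind; follow mind follow; mind fire fire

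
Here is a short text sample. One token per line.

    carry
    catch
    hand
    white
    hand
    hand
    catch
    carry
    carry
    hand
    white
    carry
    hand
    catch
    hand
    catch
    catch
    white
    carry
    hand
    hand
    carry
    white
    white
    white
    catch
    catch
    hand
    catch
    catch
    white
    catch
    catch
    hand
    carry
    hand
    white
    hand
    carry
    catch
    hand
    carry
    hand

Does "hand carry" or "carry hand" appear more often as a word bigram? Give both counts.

"carry hand" (5 vs 4)

"hand carry": 4 occurrences
"carry hand": 5 occurrences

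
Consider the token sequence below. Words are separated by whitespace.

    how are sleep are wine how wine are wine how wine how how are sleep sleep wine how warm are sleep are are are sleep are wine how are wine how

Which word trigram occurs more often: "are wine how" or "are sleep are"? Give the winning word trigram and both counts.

"are wine how" (4 vs 3)

"are wine how": 4 occurrences
"are sleep are": 3 occurrences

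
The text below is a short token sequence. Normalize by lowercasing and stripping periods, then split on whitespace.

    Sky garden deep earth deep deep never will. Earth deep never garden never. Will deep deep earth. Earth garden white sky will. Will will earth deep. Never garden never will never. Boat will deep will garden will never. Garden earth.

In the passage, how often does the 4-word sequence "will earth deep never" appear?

Scanning the 37 overlapping 4-gram windows for "will earth deep never":
  position 8–11: will earth deep never
  position 24–27: will earth deep never

2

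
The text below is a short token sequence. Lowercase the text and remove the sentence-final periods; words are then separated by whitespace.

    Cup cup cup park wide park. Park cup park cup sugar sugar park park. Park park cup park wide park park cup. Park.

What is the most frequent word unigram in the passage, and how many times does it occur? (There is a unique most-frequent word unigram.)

"park", 12 times

Unigram frequencies (highest first):
  park: 12
  cup: 7
  wide: 2
  sugar: 2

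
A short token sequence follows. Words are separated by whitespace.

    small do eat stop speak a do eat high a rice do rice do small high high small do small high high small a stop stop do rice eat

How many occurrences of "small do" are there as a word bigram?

2

Scanning the 28 overlapping bigram windows for "small do":
  position 1–2: small do
  position 18–19: small do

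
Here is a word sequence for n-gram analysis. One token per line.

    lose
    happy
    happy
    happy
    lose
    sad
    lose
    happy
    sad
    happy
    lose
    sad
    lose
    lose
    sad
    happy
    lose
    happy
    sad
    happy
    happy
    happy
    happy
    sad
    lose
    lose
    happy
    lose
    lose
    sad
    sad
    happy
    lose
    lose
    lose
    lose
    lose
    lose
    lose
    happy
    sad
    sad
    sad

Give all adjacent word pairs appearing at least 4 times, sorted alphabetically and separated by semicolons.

Bigram counts meeting the condition (at least 4 times):
  happy happy: 5
  happy lose: 5
  happy sad: 4
  lose happy: 5
  lose lose: 9
  lose sad: 4
  sad happy: 4

happy happy; happy lose; happy sad; lose happy; lose lose; lose sad; sad happy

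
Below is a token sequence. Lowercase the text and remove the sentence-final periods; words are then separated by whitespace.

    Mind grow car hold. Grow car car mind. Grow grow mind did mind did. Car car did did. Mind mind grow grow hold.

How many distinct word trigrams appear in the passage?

23 tokens → 21 trigram windows in total.
Repeated trigrams (each contributes count−1 duplicates):
  mind grow grow: 2
1 duplicate windows → 21 − 1 = 20 distinct.

20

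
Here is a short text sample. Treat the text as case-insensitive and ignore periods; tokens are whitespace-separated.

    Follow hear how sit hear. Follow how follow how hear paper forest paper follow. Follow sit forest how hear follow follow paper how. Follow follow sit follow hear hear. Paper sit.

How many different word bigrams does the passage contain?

31 tokens → 30 bigram windows in total.
Repeated bigrams (each contributes count−1 duplicates):
  follow follow: 3
  follow hear: 2
  follow how: 2
  follow sit: 2
  hear follow: 2
  hear paper: 2
  how follow: 2
  how hear: 2
9 duplicate windows → 30 − 9 = 21 distinct.

21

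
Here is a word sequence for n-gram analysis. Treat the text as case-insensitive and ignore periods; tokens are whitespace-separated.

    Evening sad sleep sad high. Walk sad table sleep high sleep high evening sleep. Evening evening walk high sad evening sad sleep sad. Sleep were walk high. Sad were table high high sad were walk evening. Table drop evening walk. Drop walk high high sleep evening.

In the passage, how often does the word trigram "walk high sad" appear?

Scanning the 44 overlapping trigram windows for "walk high sad":
  position 17–19: walk high sad
  position 26–28: walk high sad

2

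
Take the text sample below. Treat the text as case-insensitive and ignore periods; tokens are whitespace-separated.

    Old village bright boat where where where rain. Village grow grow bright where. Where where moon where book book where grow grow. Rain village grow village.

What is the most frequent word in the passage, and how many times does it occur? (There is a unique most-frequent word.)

"where", 8 times

Unigram frequencies (highest first):
  where: 8
  grow: 5
  village: 4
  bright: 2
  rain: 2
  book: 2
  … (3 more, each ≤ 1)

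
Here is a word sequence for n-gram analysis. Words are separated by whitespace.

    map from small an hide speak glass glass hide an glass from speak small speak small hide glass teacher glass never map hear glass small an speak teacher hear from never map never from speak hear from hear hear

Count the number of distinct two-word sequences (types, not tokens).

39 tokens → 38 bigram windows in total.
Repeated bigrams (each contributes count−1 duplicates):
  from speak: 2
  hear from: 2
  never map: 2
  small an: 2
  speak small: 2
5 duplicate windows → 38 − 5 = 33 distinct.

33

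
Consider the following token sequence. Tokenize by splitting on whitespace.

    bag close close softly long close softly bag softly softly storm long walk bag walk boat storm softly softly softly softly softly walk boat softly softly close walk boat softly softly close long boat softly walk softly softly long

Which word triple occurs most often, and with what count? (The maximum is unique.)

"softly softly softly", 3 times

Trigram frequencies (highest first):
  softly softly softly: 3
  walk boat softly: 2
  boat softly softly: 2
  softly softly close: 2
  bag close close: 1
  close close softly: 1
  … (26 more, each ≤ 1)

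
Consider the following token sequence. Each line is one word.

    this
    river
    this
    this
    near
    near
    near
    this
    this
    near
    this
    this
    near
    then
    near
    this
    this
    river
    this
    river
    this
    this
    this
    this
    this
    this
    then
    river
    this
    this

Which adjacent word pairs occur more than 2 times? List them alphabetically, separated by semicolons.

near this; river this; this near; this river; this this

Bigram counts meeting the condition (more than 2 times):
  near this: 3
  river this: 4
  this near: 3
  this river: 3
  this this: 10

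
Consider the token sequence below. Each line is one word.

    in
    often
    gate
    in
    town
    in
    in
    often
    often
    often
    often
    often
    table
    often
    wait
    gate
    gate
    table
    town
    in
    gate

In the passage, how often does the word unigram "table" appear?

2

Scanning the 21 tokens for "table":
  position 13: table
  position 18: table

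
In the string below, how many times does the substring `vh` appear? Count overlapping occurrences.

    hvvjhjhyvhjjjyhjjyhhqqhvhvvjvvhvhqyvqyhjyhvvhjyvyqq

5

Sliding a length-2 window over the 51 characters (50 positions):
  position 9–10: vh
  position 24–25: vh
  position 30–31: vh
  position 32–33: vh
  position 44–45: vh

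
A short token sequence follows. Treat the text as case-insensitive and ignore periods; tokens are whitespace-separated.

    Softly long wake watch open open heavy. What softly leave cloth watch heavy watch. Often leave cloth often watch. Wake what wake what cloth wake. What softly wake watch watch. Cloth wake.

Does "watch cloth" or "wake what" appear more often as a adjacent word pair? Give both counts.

"wake what" (3 vs 1)

"watch cloth": 1 occurrence
"wake what": 3 occurrences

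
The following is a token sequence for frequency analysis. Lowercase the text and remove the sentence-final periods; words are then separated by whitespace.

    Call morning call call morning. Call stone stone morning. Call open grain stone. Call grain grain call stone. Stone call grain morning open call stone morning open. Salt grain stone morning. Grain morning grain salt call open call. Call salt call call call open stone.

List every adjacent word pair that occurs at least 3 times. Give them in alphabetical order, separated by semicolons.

call call; call open; call stone; morning call; stone morning

Bigram counts meeting the condition (at least 3 times):
  call call: 4
  call open: 3
  call stone: 3
  morning call: 3
  stone morning: 3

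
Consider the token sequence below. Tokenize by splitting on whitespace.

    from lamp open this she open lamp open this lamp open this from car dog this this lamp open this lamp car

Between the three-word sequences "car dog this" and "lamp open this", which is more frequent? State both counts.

"lamp open this" (4 vs 1)

"car dog this": 1 occurrence
"lamp open this": 4 occurrences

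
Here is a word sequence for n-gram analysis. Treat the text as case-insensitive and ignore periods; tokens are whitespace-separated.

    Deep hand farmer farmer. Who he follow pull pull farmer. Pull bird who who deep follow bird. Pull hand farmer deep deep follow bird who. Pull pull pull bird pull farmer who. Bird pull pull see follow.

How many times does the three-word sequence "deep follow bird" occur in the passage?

Scanning the 35 overlapping trigram windows for "deep follow bird":
  position 15–17: deep follow bird
  position 22–24: deep follow bird

2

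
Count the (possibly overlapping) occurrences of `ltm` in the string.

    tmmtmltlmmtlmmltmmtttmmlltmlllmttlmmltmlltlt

Sliding a length-3 window over the 44 characters (42 positions):
  position 15–17: ltm
  position 25–27: ltm
  position 37–39: ltm

3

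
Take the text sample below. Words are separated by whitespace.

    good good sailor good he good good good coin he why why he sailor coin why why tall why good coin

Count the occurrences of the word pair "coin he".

Scanning the 20 overlapping bigram windows for "coin he":
  position 9–10: coin he

1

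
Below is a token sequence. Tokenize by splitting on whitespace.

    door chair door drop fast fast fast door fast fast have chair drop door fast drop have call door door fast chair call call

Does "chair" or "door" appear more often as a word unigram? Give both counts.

"chair": 3 occurrences
"door": 6 occurrences

"door" (6 vs 3)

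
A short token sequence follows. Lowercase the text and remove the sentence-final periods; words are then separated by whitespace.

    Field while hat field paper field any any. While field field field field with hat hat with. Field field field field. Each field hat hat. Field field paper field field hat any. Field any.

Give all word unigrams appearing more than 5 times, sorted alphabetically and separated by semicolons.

Unigram counts meeting the condition (more than 5 times):
  field: 17
  hat: 6

field; hat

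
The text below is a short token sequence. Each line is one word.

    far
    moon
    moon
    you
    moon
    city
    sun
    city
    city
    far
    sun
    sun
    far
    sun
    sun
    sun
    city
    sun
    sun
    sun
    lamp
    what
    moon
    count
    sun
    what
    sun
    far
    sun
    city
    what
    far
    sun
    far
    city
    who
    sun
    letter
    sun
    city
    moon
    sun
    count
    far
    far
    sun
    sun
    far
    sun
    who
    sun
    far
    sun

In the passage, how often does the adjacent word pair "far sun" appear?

Scanning the 52 overlapping bigram windows for "far sun":
  position 10–11: far sun
  position 13–14: far sun
  position 28–29: far sun
  position 32–33: far sun
  position 45–46: far sun
  position 48–49: far sun
  position 52–53: far sun

7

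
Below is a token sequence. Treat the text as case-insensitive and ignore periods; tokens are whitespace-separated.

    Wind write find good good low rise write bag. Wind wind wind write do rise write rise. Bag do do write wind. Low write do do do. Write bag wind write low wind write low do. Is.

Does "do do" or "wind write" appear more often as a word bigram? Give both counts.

"do do": 3 occurrences
"wind write": 4 occurrences

"wind write" (4 vs 3)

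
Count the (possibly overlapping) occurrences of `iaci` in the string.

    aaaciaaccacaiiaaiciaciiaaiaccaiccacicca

1

Sliding a length-4 window over the 39 characters (36 positions):
  position 19–22: iaci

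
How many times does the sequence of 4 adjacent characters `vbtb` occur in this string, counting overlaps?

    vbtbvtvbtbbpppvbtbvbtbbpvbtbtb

5

Sliding a length-4 window over the 30 characters (27 positions):
  position 1–4: vbtb
  position 7–10: vbtb
  position 15–18: vbtb
  position 19–22: vbtb
  position 25–28: vbtb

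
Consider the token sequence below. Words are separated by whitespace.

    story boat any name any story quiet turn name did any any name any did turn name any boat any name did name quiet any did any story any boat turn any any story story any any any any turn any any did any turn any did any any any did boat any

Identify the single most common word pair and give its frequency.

Bigram frequencies (highest first):
  any any: 8
  any did: 5
  did any: 4
  boat any: 3
  any name: 3
  name any: 3
  … (17 more, each ≤ 3)

"any any", 8 times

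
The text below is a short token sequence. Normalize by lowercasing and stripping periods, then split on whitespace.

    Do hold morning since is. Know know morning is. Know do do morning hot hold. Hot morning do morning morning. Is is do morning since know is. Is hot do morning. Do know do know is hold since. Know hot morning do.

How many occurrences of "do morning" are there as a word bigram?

Scanning the 41 overlapping bigram windows for "do morning":
  position 12–13: do morning
  position 18–19: do morning
  position 23–24: do morning
  position 30–31: do morning

4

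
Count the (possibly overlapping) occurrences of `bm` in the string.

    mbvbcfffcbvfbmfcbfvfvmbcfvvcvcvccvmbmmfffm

2

Sliding a length-2 window over the 42 characters (41 positions):
  position 13–14: bm
  position 36–37: bm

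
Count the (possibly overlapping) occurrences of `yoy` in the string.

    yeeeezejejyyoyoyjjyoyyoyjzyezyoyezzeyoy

6

Sliding a length-3 window over the 39 characters (37 positions):
  position 12–14: yoy
  position 14–16: yoy
  position 19–21: yoy
  position 22–24: yoy
  position 30–32: yoy
  position 37–39: yoy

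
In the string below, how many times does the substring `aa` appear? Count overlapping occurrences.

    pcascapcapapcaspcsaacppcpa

Sliding a length-2 window over the 26 characters (25 positions):
  position 19–20: aa

1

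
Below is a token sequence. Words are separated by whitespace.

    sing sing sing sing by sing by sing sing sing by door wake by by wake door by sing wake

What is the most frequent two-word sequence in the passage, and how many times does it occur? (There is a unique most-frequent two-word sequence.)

Bigram frequencies (highest first):
  sing sing: 5
  sing by: 3
  by sing: 3
  by door: 1
  door wake: 1
  wake by: 1
  … (5 more, each ≤ 1)

"sing sing", 5 times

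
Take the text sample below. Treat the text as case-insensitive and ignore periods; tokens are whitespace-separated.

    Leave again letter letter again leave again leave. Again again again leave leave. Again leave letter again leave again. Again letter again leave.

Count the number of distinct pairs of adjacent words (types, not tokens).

8

23 tokens → 22 bigram windows in total.
Repeated bigrams (each contributes count−1 duplicates):
  again leave: 6
  leave again: 5
  again again: 3
  letter again: 3
  again letter: 2
14 duplicate windows → 22 − 14 = 8 distinct.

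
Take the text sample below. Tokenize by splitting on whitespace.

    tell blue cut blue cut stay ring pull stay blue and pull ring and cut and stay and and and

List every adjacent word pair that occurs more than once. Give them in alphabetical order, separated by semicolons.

Bigram counts meeting the condition (more than once):
  and and: 2
  blue cut: 2

and and; blue cut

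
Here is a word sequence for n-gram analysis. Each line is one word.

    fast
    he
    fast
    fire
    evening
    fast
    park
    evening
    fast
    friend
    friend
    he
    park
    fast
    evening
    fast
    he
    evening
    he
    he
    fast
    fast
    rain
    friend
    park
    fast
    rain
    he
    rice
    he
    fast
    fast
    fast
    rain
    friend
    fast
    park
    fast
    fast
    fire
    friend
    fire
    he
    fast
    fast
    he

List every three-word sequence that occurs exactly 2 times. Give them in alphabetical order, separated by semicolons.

Trigram counts meeting the condition (exactly 2 times):
  fast fast rain: 2
  fast rain friend: 2

fast fast rain; fast rain friend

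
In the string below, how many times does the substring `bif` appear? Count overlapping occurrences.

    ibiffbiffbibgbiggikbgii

Sliding a length-3 window over the 23 characters (21 positions):
  position 2–4: bif
  position 6–8: bif

2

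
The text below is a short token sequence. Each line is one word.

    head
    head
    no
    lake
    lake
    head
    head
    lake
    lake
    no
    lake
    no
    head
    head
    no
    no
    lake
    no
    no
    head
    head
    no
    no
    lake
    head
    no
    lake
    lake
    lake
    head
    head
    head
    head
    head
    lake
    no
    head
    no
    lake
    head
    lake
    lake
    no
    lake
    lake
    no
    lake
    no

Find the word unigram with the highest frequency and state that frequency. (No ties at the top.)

"lake", 17 times

Unigram frequencies (highest first):
  lake: 17
  head: 16
  no: 15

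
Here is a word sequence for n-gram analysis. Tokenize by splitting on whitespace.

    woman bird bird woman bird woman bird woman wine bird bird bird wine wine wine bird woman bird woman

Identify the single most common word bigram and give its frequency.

"bird woman", 5 times

Bigram frequencies (highest first):
  bird woman: 5
  woman bird: 4
  bird bird: 3
  wine bird: 2
  wine wine: 2
  woman wine: 1
  … (1 more, each ≤ 1)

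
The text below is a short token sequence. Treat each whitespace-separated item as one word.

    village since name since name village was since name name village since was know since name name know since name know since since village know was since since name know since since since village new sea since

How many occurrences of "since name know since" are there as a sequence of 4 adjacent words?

2

Scanning the 34 overlapping 4-gram windows for "since name know since":
  position 19–22: since name know since
  position 28–31: since name know since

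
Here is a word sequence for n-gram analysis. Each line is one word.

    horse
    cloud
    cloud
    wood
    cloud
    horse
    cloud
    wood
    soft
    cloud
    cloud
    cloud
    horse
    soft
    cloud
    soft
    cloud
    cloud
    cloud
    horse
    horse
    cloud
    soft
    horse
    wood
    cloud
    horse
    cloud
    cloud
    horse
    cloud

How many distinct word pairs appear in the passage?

31 tokens → 30 bigram windows in total.
Repeated bigrams (each contributes count−1 duplicates):
  cloud cloud: 6
  cloud horse: 5
  horse cloud: 5
  soft cloud: 3
  cloud soft: 2
  cloud wood: 2
  wood cloud: 2
18 duplicate windows → 30 − 18 = 12 distinct.

12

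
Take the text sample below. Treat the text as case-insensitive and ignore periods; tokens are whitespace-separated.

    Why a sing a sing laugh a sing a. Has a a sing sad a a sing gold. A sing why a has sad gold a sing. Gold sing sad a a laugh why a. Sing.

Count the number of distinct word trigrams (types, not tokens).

27

36 tokens → 34 trigram windows in total.
Repeated trigrams (each contributes count−1 duplicates):
  a a sing: 2
  a sing a: 2
  a sing gold: 2
  gold a sing: 2
  sad a a: 2
  sing sad a: 2
  why a sing: 2
7 duplicate windows → 34 − 7 = 27 distinct.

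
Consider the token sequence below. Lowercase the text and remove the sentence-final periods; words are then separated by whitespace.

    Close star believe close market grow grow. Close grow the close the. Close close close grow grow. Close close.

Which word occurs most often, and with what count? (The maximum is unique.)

"close", 9 times

Unigram frequencies (highest first):
  close: 9
  grow: 5
  the: 2
  star: 1
  believe: 1
  market: 1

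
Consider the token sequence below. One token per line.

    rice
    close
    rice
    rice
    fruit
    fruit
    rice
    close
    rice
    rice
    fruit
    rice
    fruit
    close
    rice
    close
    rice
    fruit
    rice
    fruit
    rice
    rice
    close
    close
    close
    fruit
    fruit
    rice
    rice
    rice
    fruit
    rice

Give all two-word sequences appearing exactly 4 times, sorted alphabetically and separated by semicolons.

Bigram counts meeting the condition (exactly 4 times):
  close rice: 4
  rice close: 4

close rice; rice close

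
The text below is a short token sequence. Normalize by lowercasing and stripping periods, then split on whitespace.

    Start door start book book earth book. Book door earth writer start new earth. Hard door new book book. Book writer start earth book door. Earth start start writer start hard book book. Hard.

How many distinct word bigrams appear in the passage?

24

34 tokens → 33 bigram windows in total.
Repeated bigrams (each contributes count−1 duplicates):
  book book: 5
  writer start: 3
  book door: 2
  door earth: 2
  earth book: 2
9 duplicate windows → 33 − 9 = 24 distinct.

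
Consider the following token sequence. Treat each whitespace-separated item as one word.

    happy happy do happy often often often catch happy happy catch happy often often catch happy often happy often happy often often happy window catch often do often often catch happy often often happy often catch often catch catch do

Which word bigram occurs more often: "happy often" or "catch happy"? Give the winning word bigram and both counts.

"happy often": 7 occurrences
"catch happy": 4 occurrences

"happy often" (7 vs 4)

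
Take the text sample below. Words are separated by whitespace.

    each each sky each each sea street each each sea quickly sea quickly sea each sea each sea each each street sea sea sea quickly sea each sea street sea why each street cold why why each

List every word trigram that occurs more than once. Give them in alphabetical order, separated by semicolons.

Trigram counts meeting the condition (more than once):
  each each sea: 2
  each sea each: 2
  each sea street: 2
  quickly sea each: 2
  sea each sea: 3
  sea quickly sea: 3

each each sea; each sea each; each sea street; quickly sea each; sea each sea; sea quickly sea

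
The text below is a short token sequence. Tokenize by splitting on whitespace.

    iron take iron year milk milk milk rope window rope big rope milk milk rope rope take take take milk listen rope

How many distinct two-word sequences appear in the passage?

22 tokens → 21 bigram windows in total.
Repeated bigrams (each contributes count−1 duplicates):
  milk milk: 3
  milk rope: 2
  take take: 2
4 duplicate windows → 21 − 4 = 17 distinct.

17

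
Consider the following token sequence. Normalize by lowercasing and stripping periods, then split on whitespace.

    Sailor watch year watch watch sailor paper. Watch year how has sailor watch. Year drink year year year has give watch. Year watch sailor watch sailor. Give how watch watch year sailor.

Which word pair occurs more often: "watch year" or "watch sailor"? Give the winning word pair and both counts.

"watch year": 5 occurrences
"watch sailor": 3 occurrences

"watch year" (5 vs 3)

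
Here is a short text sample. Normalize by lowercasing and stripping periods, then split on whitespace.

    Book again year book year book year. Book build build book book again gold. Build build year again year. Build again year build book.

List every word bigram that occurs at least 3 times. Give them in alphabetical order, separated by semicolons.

Bigram counts meeting the condition (at least 3 times):
  again year: 3
  year book: 3

again year; year book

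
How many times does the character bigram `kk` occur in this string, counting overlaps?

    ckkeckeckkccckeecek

2

Sliding a length-2 window over the 19 characters (18 positions):
  position 2–3: kk
  position 9–10: kk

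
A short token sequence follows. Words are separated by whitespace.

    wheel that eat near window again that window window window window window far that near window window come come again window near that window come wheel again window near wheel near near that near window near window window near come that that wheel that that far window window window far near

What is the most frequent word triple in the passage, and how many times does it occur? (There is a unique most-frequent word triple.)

"window window window", 4 times

Trigram frequencies (highest first):
  window window window: 4
  window window far: 2
  that near window: 2
  near window window: 2
  again window near: 2
  wheel that eat: 1
  … (36 more, each ≤ 1)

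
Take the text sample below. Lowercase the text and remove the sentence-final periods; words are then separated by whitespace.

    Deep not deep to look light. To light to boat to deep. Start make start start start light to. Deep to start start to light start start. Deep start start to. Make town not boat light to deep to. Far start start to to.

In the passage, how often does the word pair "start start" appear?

Scanning the 43 overlapping bigram windows for "start start":
  position 15–16: start start
  position 16–17: start start
  position 22–23: start start
  position 26–27: start start
  position 29–30: start start
  position 41–42: start start

6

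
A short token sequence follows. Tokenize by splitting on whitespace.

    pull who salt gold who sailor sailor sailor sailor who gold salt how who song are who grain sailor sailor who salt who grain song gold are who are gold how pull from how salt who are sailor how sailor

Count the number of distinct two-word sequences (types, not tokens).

30

40 tokens → 39 bigram windows in total.
Repeated bigrams (each contributes count−1 duplicates):
  sailor sailor: 4
  are who: 2
  sailor who: 2
  salt who: 2
  who are: 2
  who grain: 2
  who salt: 2
9 duplicate windows → 39 − 9 = 30 distinct.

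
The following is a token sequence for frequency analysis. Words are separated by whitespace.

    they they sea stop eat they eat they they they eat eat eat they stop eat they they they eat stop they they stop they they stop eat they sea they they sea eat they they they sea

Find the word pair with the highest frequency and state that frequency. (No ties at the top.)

"they they", 10 times

Bigram frequencies (highest first):
  they they: 10
  eat they: 6
  they sea: 4
  stop eat: 3
  they eat: 3
  they stop: 3
  … (6 more, each ≤ 2)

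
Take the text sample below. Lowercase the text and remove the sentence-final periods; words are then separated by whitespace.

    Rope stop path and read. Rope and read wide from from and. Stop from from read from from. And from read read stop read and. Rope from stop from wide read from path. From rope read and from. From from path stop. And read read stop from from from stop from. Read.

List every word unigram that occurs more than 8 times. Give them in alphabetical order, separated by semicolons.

Unigram counts meeting the condition (more than 8 times):
  from: 18
  read: 11

from; read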